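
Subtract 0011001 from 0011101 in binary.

Method 1 - Direct subtraction (column by column from the right: bit − bit − borrow-in; if negative, add 2 and borrow 1 from the next column):
borrow: 0000000
        0011101
-       0011001
---------------
        0000100

Method 2 - Add two's complement:
Two's complement of 0011001: invert → 1100110, add 1 → 1100111
  0011101
+ 1100111
---------
 10000100  (end carry out of the top bit = 1)
Discarding the end carry: 0000100
Decimal check:
  0011101 = 16 + 8 + 4 + 1 = 29
  0011001 = 16 + 8 + 1 = 25
  29 - 25 = 4, and 0000100 = 4 ✓



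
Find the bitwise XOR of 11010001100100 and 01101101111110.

XOR: 1 when bits differ
  11010001100100
^ 01101101111110
----------------
  10111100011010
Decimal: 13412 ^ 7038 = 12058



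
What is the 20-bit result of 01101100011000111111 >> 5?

Original: 01101100011000111111 (decimal 443967)
Shift right by 5 positions
Drop the 5 low bits; fill with zeros on the left
Result: 00000011011000110001 (decimal 13873)
Equivalent: 443967 >> 5 = 443967 ÷ 2^5 = 13873



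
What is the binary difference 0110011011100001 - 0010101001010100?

Method 1 - Direct subtraction (column by column from the right: bit − bit − borrow-in; if negative, add 2 and borrow 1 from the next column):
borrow: 0111000000111000
        0110011011100001
-       0010101001010100
------------------------
        0011110010001101

Method 2 - Add two's complement:
Two's complement of 0010101001010100: invert → 1101010110101011, add 1 → 1101010110101100
  0110011011100001
+ 1101010110101100
------------------
 10011110010001101  (end carry out of the top bit = 1)
Discarding the end carry: 0011110010001101
Decimal check:
  0110011011100001 = 16384 + 8192 + 1024 + 512 + 128 + 64 + 32 + 1 = 26337
  0010101001010100 = 8192 + 2048 + 512 + 64 + 16 + 4 = 10836
  26337 - 10836 = 15501, and 0011110010001101 = 8192 + 4096 + 2048 + 1024 + 128 + 8 + 4 + 1 = 15501 ✓



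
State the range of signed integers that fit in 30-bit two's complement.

For 30-bit two's complement:
Minimum: -2^29 = -536870912
Maximum: 2^29 - 1 = 536870911



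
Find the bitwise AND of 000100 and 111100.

AND: 1 only when both bits are 1
  000100
& 111100
--------
  000100
Decimal: 4 & 60 = 4



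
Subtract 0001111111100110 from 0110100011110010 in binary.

Method 1 - Direct subtraction (column by column from the right: bit − bit − borrow-in; if negative, add 2 and borrow 1 from the next column):
borrow: 0011111000011000
        0110100011110010
-       0001111111100110
------------------------
        0100100100001100

Method 2 - Add two's complement:
Two's complement of 0001111111100110: invert → 1110000000011001, add 1 → 1110000000011010
  0110100011110010
+ 1110000000011010
------------------
 10100100100001100  (end carry out of the top bit = 1)
Discarding the end carry: 0100100100001100
Decimal check:
  0110100011110010 = 16384 + 8192 + 2048 + 128 + 64 + 32 + 16 + 2 = 26866
  0001111111100110 = 4096 + 2048 + 1024 + 512 + 256 + 128 + 64 + 32 + 4 + 2 = 8166
  26866 - 8166 = 18700, and 0100100100001100 = 16384 + 2048 + 256 + 8 + 4 = 18700 ✓



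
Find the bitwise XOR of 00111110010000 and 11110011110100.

XOR: 1 when bits differ
  00111110010000
^ 11110011110100
----------------
  11001101100100
Decimal: 3984 ^ 15604 = 13156



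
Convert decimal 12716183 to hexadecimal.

Using repeated division by 16 (digits 10–15 are A–F):
12716183 ÷ 16 = 794761 remainder 7
794761 ÷ 16 = 49672 remainder 9
49672 ÷ 16 = 3104 remainder 8
3104 ÷ 16 = 194 remainder 0
194 ÷ 16 = 12 remainder 2
12 ÷ 16 = 0 remainder 12 (C)
Reading remainders bottom to top: C20897



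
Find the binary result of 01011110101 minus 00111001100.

Method 1 - Direct subtraction (column by column from the right: bit − bit − borrow-in; if negative, add 2 and borrow 1 from the next column):
borrow: 01000010000
        01011110101
-       00111001100
-------------------
        00100101001

Method 2 - Add two's complement:
Two's complement of 00111001100: invert → 11000110011, add 1 → 11000110100
  01011110101
+ 11000110100
-------------
 100100101001  (end carry out of the top bit = 1)
Discarding the end carry: 00100101001
Decimal check:
  01011110101 = 512 + 128 + 64 + 32 + 16 + 4 + 1 = 757
  00111001100 = 256 + 128 + 64 + 8 + 4 = 460
  757 - 460 = 297, and 00100101001 = 256 + 32 + 8 + 1 = 297 ✓



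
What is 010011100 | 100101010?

OR: 1 when either bit is 1
  010011100
| 100101010
-----------
  110111110
Decimal: 156 | 298 = 446



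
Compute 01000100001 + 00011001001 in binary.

Add column by column from the right: bit + bit + carry-in; write the sum mod 2, carry 1 when the sum is 2 or 3.
carry:  00000000010
        01000100001
+       00011001001
-------------------
       001011101010
(the carry out of the leftmost column, 0, becomes the leading bit)
Decimal check:
  01000100001 = 512 + 32 + 1 = 545
  00011001001 = 128 + 64 + 8 + 1 = 201
  545 + 201 = 746, and 001011101010 = 512 + 128 + 64 + 32 + 8 + 2 = 746 ✓



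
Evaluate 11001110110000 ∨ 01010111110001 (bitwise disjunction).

OR: 1 when either bit is 1
  11001110110000
| 01010111110001
----------------
  11011111110001
Decimal: 13232 | 5617 = 14321



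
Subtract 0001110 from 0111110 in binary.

Method 1 - Direct subtraction (column by column from the right: bit − bit − borrow-in; if negative, add 2 and borrow 1 from the next column):
borrow: 0000000
        0111110
-       0001110
---------------
        0110000

Method 2 - Add two's complement:
Two's complement of 0001110: invert → 1110001, add 1 → 1110010
  0111110
+ 1110010
---------
 10110000  (end carry out of the top bit = 1)
Discarding the end carry: 0110000
Decimal check:
  0111110 = 32 + 16 + 8 + 4 + 2 = 62
  0001110 = 8 + 4 + 2 = 14
  62 - 14 = 48, and 0110000 = 32 + 16 = 48 ✓



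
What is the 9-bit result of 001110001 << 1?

Original: 001110001 (decimal 113)
Shift left by 1 position
Append 1 zero on the right
Result: 011100010 (decimal 226)
Equivalent: 113 << 1 = 113 × 2^1 = 226



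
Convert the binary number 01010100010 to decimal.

Sum of powers of 2 for each 1-bit:
2^1 + 2^5 + 2^7 + 2^9
= 2 + 32 + 128 + 512
= 674



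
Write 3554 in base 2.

Using repeated division by 2:
3554 ÷ 2 = 1777 remainder 0
1777 ÷ 2 = 888 remainder 1
888 ÷ 2 = 444 remainder 0
444 ÷ 2 = 222 remainder 0
222 ÷ 2 = 111 remainder 0
111 ÷ 2 = 55 remainder 1
55 ÷ 2 = 27 remainder 1
27 ÷ 2 = 13 remainder 1
13 ÷ 2 = 6 remainder 1
6 ÷ 2 = 3 remainder 0
3 ÷ 2 = 1 remainder 1
1 ÷ 2 = 0 remainder 1
Reading remainders bottom to top: 110111100010



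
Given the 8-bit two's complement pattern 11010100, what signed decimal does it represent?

Binary: 11010100
Sign bit: 1 (negative)
Invert: 00101011
Add 1:  00101100
Magnitude: 00101100 = 32 + 8 + 4 = 44
Value: -44



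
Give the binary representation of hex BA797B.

Convert each hex digit to 4 bits:
  B = 1011
  A = 1010
  7 = 0111
  9 = 1001
  7 = 0111
  B = 1011
Concatenate: 101110100111100101111011



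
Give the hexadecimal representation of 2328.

Using repeated division by 16 (digits 10–15 are A–F):
2328 ÷ 16 = 145 remainder 8
145 ÷ 16 = 9 remainder 1
9 ÷ 16 = 0 remainder 9
Reading remainders bottom to top: 918



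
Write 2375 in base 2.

Using repeated division by 2:
2375 ÷ 2 = 1187 remainder 1
1187 ÷ 2 = 593 remainder 1
593 ÷ 2 = 296 remainder 1
296 ÷ 2 = 148 remainder 0
148 ÷ 2 = 74 remainder 0
74 ÷ 2 = 37 remainder 0
37 ÷ 2 = 18 remainder 1
18 ÷ 2 = 9 remainder 0
9 ÷ 2 = 4 remainder 1
4 ÷ 2 = 2 remainder 0
2 ÷ 2 = 1 remainder 0
1 ÷ 2 = 0 remainder 1
Reading remainders bottom to top: 100101000111



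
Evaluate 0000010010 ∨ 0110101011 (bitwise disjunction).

OR: 1 when either bit is 1
  0000010010
| 0110101011
------------
  0110111011
Decimal: 18 | 427 = 443



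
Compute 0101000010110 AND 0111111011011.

AND: 1 only when both bits are 1
  0101000010110
& 0111111011011
---------------
  0101000010010
Decimal: 2582 & 4059 = 2578



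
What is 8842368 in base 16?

Using repeated division by 16 (digits 10–15 are A–F):
8842368 ÷ 16 = 552648 remainder 0
552648 ÷ 16 = 34540 remainder 8
34540 ÷ 16 = 2158 remainder 12 (C)
2158 ÷ 16 = 134 remainder 14 (E)
134 ÷ 16 = 8 remainder 6
8 ÷ 16 = 0 remainder 8
Reading remainders bottom to top: 86EC80



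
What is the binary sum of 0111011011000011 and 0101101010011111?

Add column by column from the right: bit + bit + carry-in; write the sum mod 2, carry 1 when the sum is 2 or 3.
carry:  1111110100111110
        0111011011000011
+       0101101010011111
------------------------
       01101000101100010
(the carry out of the leftmost column, 0, becomes the leading bit)
Decimal check:
  0111011011000011 = 16384 + 8192 + 4096 + 1024 + 512 + 128 + 64 + 2 + 1 = 30403
  0101101010011111 = 16384 + 4096 + 2048 + 512 + 128 + 16 + 8 + 4 + 2 + 1 = 23199
  30403 + 23199 = 53602, and 01101000101100010 = 32768 + 16384 + 4096 + 256 + 64 + 32 + 2 = 53602 ✓



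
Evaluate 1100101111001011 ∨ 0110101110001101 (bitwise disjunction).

OR: 1 when either bit is 1
  1100101111001011
| 0110101110001101
------------------
  1110101111001111
Decimal: 52171 | 27533 = 60367



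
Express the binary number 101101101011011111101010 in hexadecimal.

Group into 4-bit nibbles from right:
  1011 = B
  0110 = 6
  1011 = B
  0111 = 7
  1110 = E
  1010 = A
Result: B6B7EA



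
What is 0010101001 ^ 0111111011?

XOR: 1 when bits differ
  0010101001
^ 0111111011
------------
  0101010010
Decimal: 169 ^ 507 = 338



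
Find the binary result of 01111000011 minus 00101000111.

Method 1 - Direct subtraction (column by column from the right: bit − bit − borrow-in; if negative, add 2 and borrow 1 from the next column):
borrow: 00011111000
        01111000011
-       00101000111
-------------------
        01001111100

Method 2 - Add two's complement:
Two's complement of 00101000111: invert → 11010111000, add 1 → 11010111001
  01111000011
+ 11010111001
-------------
 101001111100  (end carry out of the top bit = 1)
Discarding the end carry: 01001111100
Decimal check:
  01111000011 = 512 + 256 + 128 + 64 + 2 + 1 = 963
  00101000111 = 256 + 64 + 4 + 2 + 1 = 327
  963 - 327 = 636, and 01001111100 = 512 + 64 + 32 + 16 + 8 + 4 = 636 ✓



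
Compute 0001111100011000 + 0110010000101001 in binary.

Add column by column from the right: bit + bit + carry-in; write the sum mod 2, carry 1 when the sum is 2 or 3.
carry:  1111100001110000
        0001111100011000
+       0110010000101001
------------------------
       01000001101000001
(the carry out of the leftmost column, 0, becomes the leading bit)
Decimal check:
  0001111100011000 = 4096 + 2048 + 1024 + 512 + 256 + 16 + 8 = 7960
  0110010000101001 = 16384 + 8192 + 1024 + 32 + 8 + 1 = 25641
  7960 + 25641 = 33601, and 01000001101000001 = 32768 + 512 + 256 + 64 + 1 = 33601 ✓



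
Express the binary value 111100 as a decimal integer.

Sum of powers of 2 for each 1-bit:
2^2 + 2^3 + 2^4 + 2^5
= 4 + 8 + 16 + 32
= 60



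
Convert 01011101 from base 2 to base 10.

Sum of powers of 2 for each 1-bit:
2^0 + 2^2 + 2^3 + 2^4 + 2^6
= 1 + 4 + 8 + 16 + 64
= 93



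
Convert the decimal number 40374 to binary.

Using repeated division by 2:
40374 ÷ 2 = 20187 remainder 0
20187 ÷ 2 = 10093 remainder 1
10093 ÷ 2 = 5046 remainder 1
5046 ÷ 2 = 2523 remainder 0
2523 ÷ 2 = 1261 remainder 1
1261 ÷ 2 = 630 remainder 1
630 ÷ 2 = 315 remainder 0
315 ÷ 2 = 157 remainder 1
157 ÷ 2 = 78 remainder 1
78 ÷ 2 = 39 remainder 0
39 ÷ 2 = 19 remainder 1
19 ÷ 2 = 9 remainder 1
9 ÷ 2 = 4 remainder 1
4 ÷ 2 = 2 remainder 0
2 ÷ 2 = 1 remainder 0
1 ÷ 2 = 0 remainder 1
Reading remainders bottom to top: 1001110110110110



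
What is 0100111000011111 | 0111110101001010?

OR: 1 when either bit is 1
  0100111000011111
| 0111110101001010
------------------
  0111111101011111
Decimal: 19999 | 32074 = 32607



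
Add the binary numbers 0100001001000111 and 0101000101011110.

Add column by column from the right: bit + bit + carry-in; write the sum mod 2, carry 1 when the sum is 2 or 3.
carry:  1000000010111100
        0100001001000111
+       0101000101011110
------------------------
       01001001110100101
(the carry out of the leftmost column, 0, becomes the leading bit)
Decimal check:
  0100001001000111 = 16384 + 512 + 64 + 4 + 2 + 1 = 16967
  0101000101011110 = 16384 + 4096 + 256 + 64 + 16 + 8 + 4 + 2 = 20830
  16967 + 20830 = 37797, and 01001001110100101 = 32768 + 4096 + 512 + 256 + 128 + 32 + 4 + 1 = 37797 ✓



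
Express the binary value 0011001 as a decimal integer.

Sum of powers of 2 for each 1-bit:
2^0 + 2^3 + 2^4
= 1 + 8 + 16
= 25



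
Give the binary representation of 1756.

Using repeated division by 2:
1756 ÷ 2 = 878 remainder 0
878 ÷ 2 = 439 remainder 0
439 ÷ 2 = 219 remainder 1
219 ÷ 2 = 109 remainder 1
109 ÷ 2 = 54 remainder 1
54 ÷ 2 = 27 remainder 0
27 ÷ 2 = 13 remainder 1
13 ÷ 2 = 6 remainder 1
6 ÷ 2 = 3 remainder 0
3 ÷ 2 = 1 remainder 1
1 ÷ 2 = 0 remainder 1
Reading remainders bottom to top: 11011011100



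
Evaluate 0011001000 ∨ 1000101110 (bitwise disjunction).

OR: 1 when either bit is 1
  0011001000
| 1000101110
------------
  1011101110
Decimal: 200 | 558 = 750



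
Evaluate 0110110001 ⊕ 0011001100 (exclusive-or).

XOR: 1 when bits differ
  0110110001
^ 0011001100
------------
  0101111101
Decimal: 433 ^ 204 = 381



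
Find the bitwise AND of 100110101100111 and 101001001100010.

AND: 1 only when both bits are 1
  100110101100111
& 101001001100010
-----------------
  100000001100010
Decimal: 19815 & 21090 = 16482



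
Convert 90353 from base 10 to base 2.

Using repeated division by 2:
90353 ÷ 2 = 45176 remainder 1
45176 ÷ 2 = 22588 remainder 0
22588 ÷ 2 = 11294 remainder 0
11294 ÷ 2 = 5647 remainder 0
5647 ÷ 2 = 2823 remainder 1
2823 ÷ 2 = 1411 remainder 1
1411 ÷ 2 = 705 remainder 1
705 ÷ 2 = 352 remainder 1
352 ÷ 2 = 176 remainder 0
176 ÷ 2 = 88 remainder 0
88 ÷ 2 = 44 remainder 0
44 ÷ 2 = 22 remainder 0
22 ÷ 2 = 11 remainder 0
11 ÷ 2 = 5 remainder 1
5 ÷ 2 = 2 remainder 1
2 ÷ 2 = 1 remainder 0
1 ÷ 2 = 0 remainder 1
Reading remainders bottom to top: 10110000011110001



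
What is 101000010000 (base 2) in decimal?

Sum of powers of 2 for each 1-bit:
2^4 + 2^9 + 2^11
= 16 + 512 + 2048
= 2576



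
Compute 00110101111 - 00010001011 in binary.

Method 1 - Direct subtraction (column by column from the right: bit − bit − borrow-in; if negative, add 2 and borrow 1 from the next column):
borrow: 00000000000
        00110101111
-       00010001011
-------------------
        00100100100

Method 2 - Add two's complement:
Two's complement of 00010001011: invert → 11101110100, add 1 → 11101110101
  00110101111
+ 11101110101
-------------
 100100100100  (end carry out of the top bit = 1)
Discarding the end carry: 00100100100
Decimal check:
  00110101111 = 256 + 128 + 32 + 8 + 4 + 2 + 1 = 431
  00010001011 = 128 + 8 + 2 + 1 = 139
  431 - 139 = 292, and 00100100100 = 256 + 32 + 4 = 292 ✓



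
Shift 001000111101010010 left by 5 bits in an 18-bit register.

Original: 001000111101010010 (decimal 36690)
Shift left by 5 positions
Append 5 zeros on the right and drop the 5 high bits that overflow the 18-bit width
Result: 011110101001000000 (decimal 125504)
Equivalent: 36690 << 5 = 36690 × 2^5 = 1174080, truncated to 18 bits = 125504



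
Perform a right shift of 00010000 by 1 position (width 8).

Original: 00010000 (decimal 16)
Shift right by 1 position
Drop the 1 low bit; fill with zero on the left
Result: 00001000 (decimal 8)
Equivalent: 16 >> 1 = 16 ÷ 2^1 = 8



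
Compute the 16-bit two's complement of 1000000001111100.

Original (sign bit 1, negative): 1000000001111100
Step 1 - Invert all bits: 0111111110000011
Step 2 - Add 1: 0111111110000100
Verification: 1000000001111100 + 0111111110000100 = 10000000000000000; discarding the end carry (carry out of the top bit) leaves the 16-bit value 0000000000000000, as required for x + (-x)



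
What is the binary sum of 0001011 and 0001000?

Add column by column from the right: bit + bit + carry-in; write the sum mod 2, carry 1 when the sum is 2 or 3.
carry:  0010000
        0001011
+       0001000
---------------
       00010011
(the carry out of the leftmost column, 0, becomes the leading bit)
Decimal check:
  0001011 = 8 + 2 + 1 = 11
  0001000 = 8
  11 + 8 = 19, and 00010011 = 16 + 2 + 1 = 19 ✓



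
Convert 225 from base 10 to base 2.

Using repeated division by 2:
225 ÷ 2 = 112 remainder 1
112 ÷ 2 = 56 remainder 0
56 ÷ 2 = 28 remainder 0
28 ÷ 2 = 14 remainder 0
14 ÷ 2 = 7 remainder 0
7 ÷ 2 = 3 remainder 1
3 ÷ 2 = 1 remainder 1
1 ÷ 2 = 0 remainder 1
Reading remainders bottom to top: 11100001



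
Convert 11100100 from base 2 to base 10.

Sum of powers of 2 for each 1-bit:
2^2 + 2^5 + 2^6 + 2^7
= 4 + 32 + 64 + 128
= 228



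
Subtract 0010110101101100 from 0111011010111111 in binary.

Method 1 - Direct subtraction (column by column from the right: bit − bit − borrow-in; if negative, add 2 and borrow 1 from the next column):
borrow: 0001001010000000
        0111011010111111
-       0010110101101100
------------------------
        0100100101010011

Method 2 - Add two's complement:
Two's complement of 0010110101101100: invert → 1101001010010011, add 1 → 1101001010010100
  0111011010111111
+ 1101001010010100
------------------
 10100100101010011  (end carry out of the top bit = 1)
Discarding the end carry: 0100100101010011
Decimal check:
  0111011010111111 = 16384 + 8192 + 4096 + 1024 + 512 + 128 + 32 + 16 + 8 + 4 + 2 + 1 = 30399
  0010110101101100 = 8192 + 2048 + 1024 + 256 + 64 + 32 + 8 + 4 = 11628
  30399 - 11628 = 18771, and 0100100101010011 = 16384 + 2048 + 256 + 64 + 16 + 2 + 1 = 18771 ✓



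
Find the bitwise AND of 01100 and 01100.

AND: 1 only when both bits are 1
  01100
& 01100
-------
  01100
Decimal: 12 & 12 = 12



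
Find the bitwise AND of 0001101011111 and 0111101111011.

AND: 1 only when both bits are 1
  0001101011111
& 0111101111011
---------------
  0001101011011
Decimal: 863 & 3963 = 859



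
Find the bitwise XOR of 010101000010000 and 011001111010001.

XOR: 1 when bits differ
  010101000010000
^ 011001111010001
-----------------
  001100111000001
Decimal: 10768 ^ 13265 = 6593



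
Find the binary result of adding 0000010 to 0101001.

Add column by column from the right: bit + bit + carry-in; write the sum mod 2, carry 1 when the sum is 2 or 3.
carry:  0000000
        0000010
+       0101001
---------------
       00101011
(the carry out of the leftmost column, 0, becomes the leading bit)
Decimal check:
  0000010 = 2
  0101001 = 32 + 8 + 1 = 41
  2 + 41 = 43, and 00101011 = 32 + 8 + 2 + 1 = 43 ✓



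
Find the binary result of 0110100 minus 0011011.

Method 1 - Direct subtraction (column by column from the right: bit − bit − borrow-in; if negative, add 2 and borrow 1 from the next column):
borrow: 0110110
        0110100
-       0011011
---------------
        0011001

Method 2 - Add two's complement:
Two's complement of 0011011: invert → 1100100, add 1 → 1100101
  0110100
+ 1100101
---------
 10011001  (end carry out of the top bit = 1)
Discarding the end carry: 0011001
Decimal check:
  0110100 = 32 + 16 + 4 = 52
  0011011 = 16 + 8 + 2 + 1 = 27
  52 - 27 = 25, and 0011001 = 16 + 8 + 1 = 25 ✓



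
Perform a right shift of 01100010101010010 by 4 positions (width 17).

Original: 01100010101010010 (decimal 50514)
Shift right by 4 positions
Drop the 4 low bits; fill with zeros on the left
Result: 00000110001010101 (decimal 3157)
Equivalent: 50514 >> 4 = 50514 ÷ 2^4 = 3157



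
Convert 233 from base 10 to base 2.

Using repeated division by 2:
233 ÷ 2 = 116 remainder 1
116 ÷ 2 = 58 remainder 0
58 ÷ 2 = 29 remainder 0
29 ÷ 2 = 14 remainder 1
14 ÷ 2 = 7 remainder 0
7 ÷ 2 = 3 remainder 1
3 ÷ 2 = 1 remainder 1
1 ÷ 2 = 0 remainder 1
Reading remainders bottom to top: 11101001



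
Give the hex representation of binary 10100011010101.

Group into 4-bit nibbles from right:
  0010 = 2
  1000 = 8
  1101 = D
  0101 = 5
Result: 28D5



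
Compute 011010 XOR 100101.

XOR: 1 when bits differ
  011010
^ 100101
--------
  111111
Decimal: 26 ^ 37 = 63



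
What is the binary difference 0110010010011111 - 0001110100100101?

Method 1 - Direct subtraction (column by column from the right: bit − bit − borrow-in; if negative, add 2 and borrow 1 from the next column):
borrow: 0011111011000000
        0110010010011111
-       0001110100100101
------------------------
        0100011101111010

Method 2 - Add two's complement:
Two's complement of 0001110100100101: invert → 1110001011011010, add 1 → 1110001011011011
  0110010010011111
+ 1110001011011011
------------------
 10100011101111010  (end carry out of the top bit = 1)
Discarding the end carry: 0100011101111010
Decimal check:
  0110010010011111 = 16384 + 8192 + 1024 + 128 + 16 + 8 + 4 + 2 + 1 = 25759
  0001110100100101 = 4096 + 2048 + 1024 + 256 + 32 + 4 + 1 = 7461
  25759 - 7461 = 18298, and 0100011101111010 = 16384 + 1024 + 512 + 256 + 64 + 32 + 16 + 8 + 2 = 18298 ✓



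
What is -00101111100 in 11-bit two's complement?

Original: 00101111100
Step 1 - Invert all bits: 11010000011
Step 2 - Add 1: 11010000100
Verification: 00101111100 + 11010000100 = 100000000000; discarding the end carry (carry out of the top bit) leaves the 11-bit value 00000000000, as required for x + (-x)



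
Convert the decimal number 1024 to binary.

Using repeated division by 2:
1024 ÷ 2 = 512 remainder 0
512 ÷ 2 = 256 remainder 0
256 ÷ 2 = 128 remainder 0
128 ÷ 2 = 64 remainder 0
64 ÷ 2 = 32 remainder 0
32 ÷ 2 = 16 remainder 0
16 ÷ 2 = 8 remainder 0
8 ÷ 2 = 4 remainder 0
4 ÷ 2 = 2 remainder 0
2 ÷ 2 = 1 remainder 0
1 ÷ 2 = 0 remainder 1
Reading remainders bottom to top: 10000000000



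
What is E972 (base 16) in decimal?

Expand by place value (powers of 16):
Digit values: E = 14
E972 = 14 × 16^3 + 9 × 16^2 + 7 × 16^1 + 2 × 16^0
= 14 × 4096 + 9 × 256 + 7 × 16 + 2 × 1
= 57344 + 2304 + 112 + 2
= 59762



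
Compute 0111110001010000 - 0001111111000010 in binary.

Method 1 - Direct subtraction (column by column from the right: bit − bit − borrow-in; if negative, add 2 and borrow 1 from the next column):
borrow: 0011111100011100
        0111110001010000
-       0001111111000010
------------------------
        0101110010001110

Method 2 - Add two's complement:
Two's complement of 0001111111000010: invert → 1110000000111101, add 1 → 1110000000111110
  0111110001010000
+ 1110000000111110
------------------
 10101110010001110  (end carry out of the top bit = 1)
Discarding the end carry: 0101110010001110
Decimal check:
  0111110001010000 = 16384 + 8192 + 4096 + 2048 + 1024 + 64 + 16 = 31824
  0001111111000010 = 4096 + 2048 + 1024 + 512 + 256 + 128 + 64 + 2 = 8130
  31824 - 8130 = 23694, and 0101110010001110 = 16384 + 4096 + 2048 + 1024 + 128 + 8 + 4 + 2 = 23694 ✓



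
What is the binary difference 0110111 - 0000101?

Method 1 - Direct subtraction (column by column from the right: bit − bit − borrow-in; if negative, add 2 and borrow 1 from the next column):
borrow: 0000000
        0110111
-       0000101
---------------
        0110010

Method 2 - Add two's complement:
Two's complement of 0000101: invert → 1111010, add 1 → 1111011
  0110111
+ 1111011
---------
 10110010  (end carry out of the top bit = 1)
Discarding the end carry: 0110010
Decimal check:
  0110111 = 32 + 16 + 4 + 2 + 1 = 55
  0000101 = 4 + 1 = 5
  55 - 5 = 50, and 0110010 = 32 + 16 + 2 = 50 ✓



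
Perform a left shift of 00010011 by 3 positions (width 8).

Original: 00010011 (decimal 19)
Shift left by 3 positions
Append 3 zeros on the right
Result: 10011000 (decimal 152)
Equivalent: 19 << 3 = 19 × 2^3 = 152



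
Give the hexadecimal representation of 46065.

Using repeated division by 16 (digits 10–15 are A–F):
46065 ÷ 16 = 2879 remainder 1
2879 ÷ 16 = 179 remainder 15 (F)
179 ÷ 16 = 11 remainder 3
11 ÷ 16 = 0 remainder 11 (B)
Reading remainders bottom to top: B3F1



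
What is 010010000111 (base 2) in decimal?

Sum of powers of 2 for each 1-bit:
2^0 + 2^1 + 2^2 + 2^7 + 2^10
= 1 + 2 + 4 + 128 + 1024
= 1159



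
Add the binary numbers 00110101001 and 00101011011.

Add column by column from the right: bit + bit + carry-in; write the sum mod 2, carry 1 when the sum is 2 or 3.
carry:  01111110110
        00110101001
+       00101011011
-------------------
       001100000100
(the carry out of the leftmost column, 0, becomes the leading bit)
Decimal check:
  00110101001 = 256 + 128 + 32 + 8 + 1 = 425
  00101011011 = 256 + 64 + 16 + 8 + 2 + 1 = 347
  425 + 347 = 772, and 001100000100 = 512 + 256 + 4 = 772 ✓



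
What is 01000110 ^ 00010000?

XOR: 1 when bits differ
  01000110
^ 00010000
----------
  01010110
Decimal: 70 ^ 16 = 86



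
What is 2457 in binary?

Using repeated division by 2:
2457 ÷ 2 = 1228 remainder 1
1228 ÷ 2 = 614 remainder 0
614 ÷ 2 = 307 remainder 0
307 ÷ 2 = 153 remainder 1
153 ÷ 2 = 76 remainder 1
76 ÷ 2 = 38 remainder 0
38 ÷ 2 = 19 remainder 0
19 ÷ 2 = 9 remainder 1
9 ÷ 2 = 4 remainder 1
4 ÷ 2 = 2 remainder 0
2 ÷ 2 = 1 remainder 0
1 ÷ 2 = 0 remainder 1
Reading remainders bottom to top: 100110011001



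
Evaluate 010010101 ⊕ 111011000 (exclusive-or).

XOR: 1 when bits differ
  010010101
^ 111011000
-----------
  101001101
Decimal: 149 ^ 472 = 333



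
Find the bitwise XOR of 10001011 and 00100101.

XOR: 1 when bits differ
  10001011
^ 00100101
----------
  10101110
Decimal: 139 ^ 37 = 174



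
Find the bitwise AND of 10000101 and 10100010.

AND: 1 only when both bits are 1
  10000101
& 10100010
----------
  10000000
Decimal: 133 & 162 = 128



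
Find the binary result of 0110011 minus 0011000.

Method 1 - Direct subtraction (column by column from the right: bit − bit − borrow-in; if negative, add 2 and borrow 1 from the next column):
borrow: 0110000
        0110011
-       0011000
---------------
        0011011

Method 2 - Add two's complement:
Two's complement of 0011000: invert → 1100111, add 1 → 1101000
  0110011
+ 1101000
---------
 10011011  (end carry out of the top bit = 1)
Discarding the end carry: 0011011
Decimal check:
  0110011 = 32 + 16 + 2 + 1 = 51
  0011000 = 16 + 8 = 24
  51 - 24 = 27, and 0011011 = 16 + 8 + 2 + 1 = 27 ✓



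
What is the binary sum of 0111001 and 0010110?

Add column by column from the right: bit + bit + carry-in; write the sum mod 2, carry 1 when the sum is 2 or 3.
carry:  1100000
        0111001
+       0010110
---------------
       01001111
(the carry out of the leftmost column, 0, becomes the leading bit)
Decimal check:
  0111001 = 32 + 16 + 8 + 1 = 57
  0010110 = 16 + 4 + 2 = 22
  57 + 22 = 79, and 01001111 = 64 + 8 + 4 + 2 + 1 = 79 ✓



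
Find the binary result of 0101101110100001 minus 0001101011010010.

Method 1 - Direct subtraction (column by column from the right: bit − bit − borrow-in; if negative, add 2 and borrow 1 from the next column):
borrow: 0000000110111100
        0101101110100001
-       0001101011010010
------------------------
        0100000011001111

Method 2 - Add two's complement:
Two's complement of 0001101011010010: invert → 1110010100101101, add 1 → 1110010100101110
  0101101110100001
+ 1110010100101110
------------------
 10100000011001111  (end carry out of the top bit = 1)
Discarding the end carry: 0100000011001111
Decimal check:
  0101101110100001 = 16384 + 4096 + 2048 + 512 + 256 + 128 + 32 + 1 = 23457
  0001101011010010 = 4096 + 2048 + 512 + 128 + 64 + 16 + 2 = 6866
  23457 - 6866 = 16591, and 0100000011001111 = 16384 + 128 + 64 + 8 + 4 + 2 + 1 = 16591 ✓



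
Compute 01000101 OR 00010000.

OR: 1 when either bit is 1
  01000101
| 00010000
----------
  01010101
Decimal: 69 | 16 = 85



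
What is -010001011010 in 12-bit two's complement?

Original: 010001011010
Step 1 - Invert all bits: 101110100101
Step 2 - Add 1: 101110100110
Verification: 010001011010 + 101110100110 = 1000000000000; discarding the end carry (carry out of the top bit) leaves the 12-bit value 000000000000, as required for x + (-x)



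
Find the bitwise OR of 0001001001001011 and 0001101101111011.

OR: 1 when either bit is 1
  0001001001001011
| 0001101101111011
------------------
  0001101101111011
Decimal: 4683 | 7035 = 7035



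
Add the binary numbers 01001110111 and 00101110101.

Add column by column from the right: bit + bit + carry-in; write the sum mod 2, carry 1 when the sum is 2 or 3.
carry:  00011101110
        01001110111
+       00101110101
-------------------
       001111101100
(the carry out of the leftmost column, 0, becomes the leading bit)
Decimal check:
  01001110111 = 512 + 64 + 32 + 16 + 4 + 2 + 1 = 631
  00101110101 = 256 + 64 + 32 + 16 + 4 + 1 = 373
  631 + 373 = 1004, and 001111101100 = 512 + 256 + 128 + 64 + 32 + 8 + 4 = 1004 ✓



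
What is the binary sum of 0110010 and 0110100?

Add column by column from the right: bit + bit + carry-in; write the sum mod 2, carry 1 when the sum is 2 or 3.
carry:  1100000
        0110010
+       0110100
---------------
       01100110
(the carry out of the leftmost column, 0, becomes the leading bit)
Decimal check:
  0110010 = 32 + 16 + 2 = 50
  0110100 = 32 + 16 + 4 = 52
  50 + 52 = 102, and 01100110 = 64 + 32 + 4 + 2 = 102 ✓



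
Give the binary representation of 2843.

Using repeated division by 2:
2843 ÷ 2 = 1421 remainder 1
1421 ÷ 2 = 710 remainder 1
710 ÷ 2 = 355 remainder 0
355 ÷ 2 = 177 remainder 1
177 ÷ 2 = 88 remainder 1
88 ÷ 2 = 44 remainder 0
44 ÷ 2 = 22 remainder 0
22 ÷ 2 = 11 remainder 0
11 ÷ 2 = 5 remainder 1
5 ÷ 2 = 2 remainder 1
2 ÷ 2 = 1 remainder 0
1 ÷ 2 = 0 remainder 1
Reading remainders bottom to top: 101100011011



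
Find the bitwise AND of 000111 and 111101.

AND: 1 only when both bits are 1
  000111
& 111101
--------
  000101
Decimal: 7 & 61 = 5



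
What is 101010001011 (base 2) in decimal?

Sum of powers of 2 for each 1-bit:
2^0 + 2^1 + 2^3 + 2^7 + 2^9 + 2^11
= 1 + 2 + 8 + 128 + 512 + 2048
= 2699



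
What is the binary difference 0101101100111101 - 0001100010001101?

Method 1 - Direct subtraction (column by column from the right: bit − bit − borrow-in; if negative, add 2 and borrow 1 from the next column):
borrow: 0000000100000000
        0101101100111101
-       0001100010001101
------------------------
        0100001010110000

Method 2 - Add two's complement:
Two's complement of 0001100010001101: invert → 1110011101110010, add 1 → 1110011101110011
  0101101100111101
+ 1110011101110011
------------------
 10100001010110000  (end carry out of the top bit = 1)
Discarding the end carry: 0100001010110000
Decimal check:
  0101101100111101 = 16384 + 4096 + 2048 + 512 + 256 + 32 + 16 + 8 + 4 + 1 = 23357
  0001100010001101 = 4096 + 2048 + 128 + 8 + 4 + 1 = 6285
  23357 - 6285 = 17072, and 0100001010110000 = 16384 + 512 + 128 + 32 + 16 = 17072 ✓



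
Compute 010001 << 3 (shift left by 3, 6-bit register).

Original: 010001 (decimal 17)
Shift left by 3 positions
Append 3 zeros on the right and drop the 3 high bits that overflow the 6-bit width
Result: 001000 (decimal 8)
Equivalent: 17 << 3 = 17 × 2^3 = 136, truncated to 6 bits = 8



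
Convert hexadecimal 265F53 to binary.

Convert each hex digit to 4 bits:
  2 = 0010
  6 = 0110
  5 = 0101
  F = 1111
  5 = 0101
  3 = 0011
Concatenate: 001001100101111101010011



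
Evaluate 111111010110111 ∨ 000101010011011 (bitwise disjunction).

OR: 1 when either bit is 1
  111111010110111
| 000101010011011
-----------------
  111111010111111
Decimal: 32439 | 2715 = 32447



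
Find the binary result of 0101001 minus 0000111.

Method 1 - Direct subtraction (column by column from the right: bit − bit − borrow-in; if negative, add 2 and borrow 1 from the next column):
borrow: 0001100
        0101001
-       0000111
---------------
        0100010

Method 2 - Add two's complement:
Two's complement of 0000111: invert → 1111000, add 1 → 1111001
  0101001
+ 1111001
---------
 10100010  (end carry out of the top bit = 1)
Discarding the end carry: 0100010
Decimal check:
  0101001 = 32 + 8 + 1 = 41
  0000111 = 4 + 2 + 1 = 7
  41 - 7 = 34, and 0100010 = 32 + 2 = 34 ✓



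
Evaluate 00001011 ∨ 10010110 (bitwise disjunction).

OR: 1 when either bit is 1
  00001011
| 10010110
----------
  10011111
Decimal: 11 | 150 = 159



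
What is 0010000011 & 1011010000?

AND: 1 only when both bits are 1
  0010000011
& 1011010000
------------
  0010000000
Decimal: 131 & 720 = 128



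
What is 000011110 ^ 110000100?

XOR: 1 when bits differ
  000011110
^ 110000100
-----------
  110011010
Decimal: 30 ^ 388 = 410



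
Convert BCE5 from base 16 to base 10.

Expand by place value (powers of 16):
Digit values: B = 11, C = 12, E = 14
BCE5 = 11 × 16^3 + 12 × 16^2 + 14 × 16^1 + 5 × 16^0
= 11 × 4096 + 12 × 256 + 14 × 16 + 5 × 1
= 45056 + 3072 + 224 + 5
= 48357



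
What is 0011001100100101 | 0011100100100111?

OR: 1 when either bit is 1
  0011001100100101
| 0011100100100111
------------------
  0011101100100111
Decimal: 13093 | 14631 = 15143



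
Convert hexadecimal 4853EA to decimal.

Expand by place value (powers of 16):
Digit values: E = 14, A = 10
4853EA = 4 × 16^5 + 8 × 16^4 + 5 × 16^3 + 3 × 16^2 + 14 × 16^1 + 10 × 16^0
= 4 × 1048576 + 8 × 65536 + 5 × 4096 + 3 × 256 + 14 × 16 + 10 × 1
= 4194304 + 524288 + 20480 + 768 + 224 + 10
= 4740074



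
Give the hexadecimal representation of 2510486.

Using repeated division by 16 (digits 10–15 are A–F):
2510486 ÷ 16 = 156905 remainder 6
156905 ÷ 16 = 9806 remainder 9
9806 ÷ 16 = 612 remainder 14 (E)
612 ÷ 16 = 38 remainder 4
38 ÷ 16 = 2 remainder 6
2 ÷ 16 = 0 remainder 2
Reading remainders bottom to top: 264E96



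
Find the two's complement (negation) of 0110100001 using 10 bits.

Original: 0110100001
Step 1 - Invert all bits: 1001011110
Step 2 - Add 1: 1001011111
Verification: 0110100001 + 1001011111 = 10000000000; discarding the end carry (carry out of the top bit) leaves the 10-bit value 0000000000, as required for x + (-x)



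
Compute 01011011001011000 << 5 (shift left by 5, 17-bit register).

Original: 01011011001011000 (decimal 46680)
Shift left by 5 positions
Append 5 zeros on the right and drop the 5 high bits that overflow the 17-bit width
Result: 01100101100000000 (decimal 51968)
Equivalent: 46680 << 5 = 46680 × 2^5 = 1493760, truncated to 17 bits = 51968



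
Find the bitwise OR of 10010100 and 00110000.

OR: 1 when either bit is 1
  10010100
| 00110000
----------
  10110100
Decimal: 148 | 48 = 180



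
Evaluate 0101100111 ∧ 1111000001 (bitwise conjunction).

AND: 1 only when both bits are 1
  0101100111
& 1111000001
------------
  0101000001
Decimal: 359 & 961 = 321



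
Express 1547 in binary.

Using repeated division by 2:
1547 ÷ 2 = 773 remainder 1
773 ÷ 2 = 386 remainder 1
386 ÷ 2 = 193 remainder 0
193 ÷ 2 = 96 remainder 1
96 ÷ 2 = 48 remainder 0
48 ÷ 2 = 24 remainder 0
24 ÷ 2 = 12 remainder 0
12 ÷ 2 = 6 remainder 0
6 ÷ 2 = 3 remainder 0
3 ÷ 2 = 1 remainder 1
1 ÷ 2 = 0 remainder 1
Reading remainders bottom to top: 11000001011



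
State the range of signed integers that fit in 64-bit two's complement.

For 64-bit two's complement:
Minimum: -2^63 = -9223372036854775808
Maximum: 2^63 - 1 = 9223372036854775807



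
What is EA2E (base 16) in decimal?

Expand by place value (powers of 16):
Digit values: E = 14, A = 10
EA2E = 14 × 16^3 + 10 × 16^2 + 2 × 16^1 + 14 × 16^0
= 14 × 4096 + 10 × 256 + 2 × 16 + 14 × 1
= 57344 + 2560 + 32 + 14
= 59950



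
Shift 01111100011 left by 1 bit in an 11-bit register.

Original: 01111100011 (decimal 995)
Shift left by 1 position
Append 1 zero on the right
Result: 11111000110 (decimal 1990)
Equivalent: 995 << 1 = 995 × 2^1 = 1990



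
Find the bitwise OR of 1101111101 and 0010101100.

OR: 1 when either bit is 1
  1101111101
| 0010101100
------------
  1111111101
Decimal: 893 | 172 = 1021



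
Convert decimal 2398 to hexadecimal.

Using repeated division by 16 (digits 10–15 are A–F):
2398 ÷ 16 = 149 remainder 14 (E)
149 ÷ 16 = 9 remainder 5
9 ÷ 16 = 0 remainder 9
Reading remainders bottom to top: 95E



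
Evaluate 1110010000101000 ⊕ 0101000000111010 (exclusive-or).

XOR: 1 when bits differ
  1110010000101000
^ 0101000000111010
------------------
  1011010000010010
Decimal: 58408 ^ 20538 = 46098



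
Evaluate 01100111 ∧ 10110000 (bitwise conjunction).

AND: 1 only when both bits are 1
  01100111
& 10110000
----------
  00100000
Decimal: 103 & 176 = 32



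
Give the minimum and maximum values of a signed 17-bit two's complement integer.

For 17-bit two's complement:
Minimum: -2^16 = -65536
Maximum: 2^16 - 1 = 65535



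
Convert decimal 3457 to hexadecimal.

Using repeated division by 16 (digits 10–15 are A–F):
3457 ÷ 16 = 216 remainder 1
216 ÷ 16 = 13 remainder 8
13 ÷ 16 = 0 remainder 13 (D)
Reading remainders bottom to top: D81



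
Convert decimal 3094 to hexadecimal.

Using repeated division by 16 (digits 10–15 are A–F):
3094 ÷ 16 = 193 remainder 6
193 ÷ 16 = 12 remainder 1
12 ÷ 16 = 0 remainder 12 (C)
Reading remainders bottom to top: C16



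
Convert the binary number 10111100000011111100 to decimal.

Sum of powers of 2 for each 1-bit:
2^2 + 2^3 + 2^4 + 2^5 + 2^6 + 2^7 + 2^14 + 2^15 + 2^16 + 2^17 + 2^19
= 4 + 8 + 16 + 32 + 64 + 128 + 16384 + 32768 + 65536 + 131072 + 524288
= 770300



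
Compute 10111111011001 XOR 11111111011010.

XOR: 1 when bits differ
  10111111011001
^ 11111111011010
----------------
  01000000000011
Decimal: 12249 ^ 16346 = 4099



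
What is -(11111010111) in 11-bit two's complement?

Original (sign bit 1, negative): 11111010111
Step 1 - Invert all bits: 00000101000
Step 2 - Add 1: 00000101001
Verification: 11111010111 + 00000101001 = 100000000000; discarding the end carry (carry out of the top bit) leaves the 11-bit value 00000000000, as required for x + (-x)



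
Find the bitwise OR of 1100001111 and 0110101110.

OR: 1 when either bit is 1
  1100001111
| 0110101110
------------
  1110101111
Decimal: 783 | 430 = 943



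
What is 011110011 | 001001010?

OR: 1 when either bit is 1
  011110011
| 001001010
-----------
  011111011
Decimal: 243 | 74 = 251



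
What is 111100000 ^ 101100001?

XOR: 1 when bits differ
  111100000
^ 101100001
-----------
  010000001
Decimal: 480 ^ 353 = 129



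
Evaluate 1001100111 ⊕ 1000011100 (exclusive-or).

XOR: 1 when bits differ
  1001100111
^ 1000011100
------------
  0001111011
Decimal: 615 ^ 540 = 123



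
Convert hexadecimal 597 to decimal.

Expand by place value (powers of 16):
597 = 5 × 16^2 + 9 × 16^1 + 7 × 16^0
= 5 × 256 + 9 × 16 + 7 × 1
= 1280 + 144 + 7
= 1431



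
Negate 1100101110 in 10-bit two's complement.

Original (sign bit 1, negative): 1100101110
Step 1 - Invert all bits: 0011010001
Step 2 - Add 1: 0011010010
Verification: 1100101110 + 0011010010 = 10000000000; discarding the end carry (carry out of the top bit) leaves the 10-bit value 0000000000, as required for x + (-x)



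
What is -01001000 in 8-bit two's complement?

Original: 01001000
Step 1 - Invert all bits: 10110111
Step 2 - Add 1: 10111000
Verification: 01001000 + 10111000 = 100000000; discarding the end carry (carry out of the top bit) leaves the 8-bit value 00000000, as required for x + (-x)



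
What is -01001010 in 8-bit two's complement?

Original: 01001010
Step 1 - Invert all bits: 10110101
Step 2 - Add 1: 10110110
Verification: 01001010 + 10110110 = 100000000; discarding the end carry (carry out of the top bit) leaves the 8-bit value 00000000, as required for x + (-x)

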